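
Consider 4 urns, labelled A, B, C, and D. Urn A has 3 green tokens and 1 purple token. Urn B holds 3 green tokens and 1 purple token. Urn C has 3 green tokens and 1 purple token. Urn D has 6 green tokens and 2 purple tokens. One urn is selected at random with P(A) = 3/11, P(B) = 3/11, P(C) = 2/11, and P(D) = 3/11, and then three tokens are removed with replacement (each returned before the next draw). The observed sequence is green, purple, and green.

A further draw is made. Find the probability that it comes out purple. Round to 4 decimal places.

0.2500

The likelihood of the observed sequence under each hypothesis: P(data | urn A) = (3/4)(1/4)(3/4) = 9/64; P(data | urn B) = (3/4)(1/4)(3/4) = 9/64; P(data | urn C) = (3/4)(1/4)(3/4) = 9/64; P(data | urn D) = (6/8)(2/8)(6/8) = 9/64.
Multiplying each by its prior: 3/11 · 9/64 = 27/704, 3/11 · 9/64 = 27/704, 2/11 · 9/64 = 9/352, 3/11 · 9/64 = 27/704; these sum to 9/64.
The posterior is then P(urn A | data) = 3/11, P(urn B | data) = 3/11, P(urn C | data) = 2/11, P(urn D | data) = 3/11.
Averaging over the posterior, P(purple next | data) = (1/4)(3/11) + (1/4)(3/11) + (1/4)(2/11) + (1/4)(3/11) = 1/4.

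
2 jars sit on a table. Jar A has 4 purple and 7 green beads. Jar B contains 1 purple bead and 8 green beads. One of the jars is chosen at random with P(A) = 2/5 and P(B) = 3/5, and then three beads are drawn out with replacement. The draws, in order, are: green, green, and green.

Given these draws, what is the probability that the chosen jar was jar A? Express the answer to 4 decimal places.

0.1965

Compute the likelihood of the observed sequence for each case: P(data | jar A) = (7/11)(7/11)(7/11) = 0.2577; P(data | jar B) = (8/9)(8/9)(8/9) = 0.70233.
Weighting by the prior gives 2/5 · 0.2577 = 0.10308, 3/5 · 0.70233 = 0.4214; summing to 0.52448.
So P(jar A | data) = (0.10308) / (0.52448) = 0.19654.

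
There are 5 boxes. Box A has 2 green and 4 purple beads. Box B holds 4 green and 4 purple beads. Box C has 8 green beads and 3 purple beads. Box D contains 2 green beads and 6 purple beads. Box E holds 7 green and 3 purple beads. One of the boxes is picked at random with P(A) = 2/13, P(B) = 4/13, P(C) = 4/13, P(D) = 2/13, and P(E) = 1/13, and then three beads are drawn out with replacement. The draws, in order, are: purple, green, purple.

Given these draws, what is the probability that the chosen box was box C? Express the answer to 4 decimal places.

For each hypothesis, P(data | H) works out to: P(data | box A) = (4/6)(2/6)(4/6) = 0.14815; P(data | box B) = (4/8)(4/8)(4/8) = 0.125; P(data | box C) = (3/11)(8/11)(3/11) = 0.054095; P(data | box D) = (6/8)(2/8)(6/8) = 0.14062; P(data | box E) = (3/10)(7/10)(3/10) = 0.063.
The prior-weighted likelihoods are 2/13 · 0.14815 = 0.022792, 4/13 · 0.125 = 0.038462, 4/13 · 0.054095 = 0.016645, 2/13 · 0.14062 = 0.021635, 1/13 · 0.063 = 0.0048462; summing to 0.10438.
Hence P(box C | data) = (0.016645) / (0.10438) = 0.15946.

0.1595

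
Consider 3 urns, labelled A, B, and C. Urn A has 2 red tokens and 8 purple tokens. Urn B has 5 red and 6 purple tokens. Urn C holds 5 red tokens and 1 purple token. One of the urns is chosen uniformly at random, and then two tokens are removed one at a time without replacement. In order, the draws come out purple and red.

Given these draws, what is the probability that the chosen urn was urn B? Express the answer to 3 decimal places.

0.442

Compute the likelihood of the observed sequence for each case: P(data | urn A) = (8/10)(2/9) = 0.17778; P(data | urn B) = (6/11)(5/10) = 0.27273; P(data | urn C) = (1/6)(5/5) = 0.16667.
Multiplying each by its prior: 1/3 · 0.17778 = 0.059259, 1/3 · 0.27273 = 0.090909, 1/3 · 0.16667 = 0.055556; summing to 0.20572.
By Bayes' rule, P(urn B | data) = (0.090909) / (0.20572) = 0.4419.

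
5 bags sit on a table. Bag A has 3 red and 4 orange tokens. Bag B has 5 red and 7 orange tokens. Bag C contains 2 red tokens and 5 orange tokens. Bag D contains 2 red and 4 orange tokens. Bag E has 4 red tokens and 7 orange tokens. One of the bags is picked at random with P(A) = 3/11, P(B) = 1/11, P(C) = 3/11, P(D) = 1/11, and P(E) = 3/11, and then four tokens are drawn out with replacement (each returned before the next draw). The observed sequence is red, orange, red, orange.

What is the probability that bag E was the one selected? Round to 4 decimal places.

0.2799

For each hypothesis, P(data | H) works out to: P(data | bag A) = (3/7)(4/7)(3/7)(4/7) = 0.059975; P(data | bag B) = (5/12)(7/12)(5/12)(7/12) = 0.059076; P(data | bag C) = (2/7)(5/7)(2/7)(5/7) = 0.041649; P(data | bag D) = (2/6)(4/6)(2/6)(4/6) = 0.049383; P(data | bag E) = (4/11)(7/11)(4/11)(7/11) = 0.053548.
The prior-weighted likelihoods are 3/11 · 0.059975 = 0.016357, 1/11 · 0.059076 = 0.0053705, 3/11 · 0.041649 = 0.011359, 1/11 · 0.049383 = 0.0044893, 3/11 · 0.053548 = 0.014604; with total 0.05218.
Therefore the posterior P(bag E | data) = (0.014604) / (0.05218) = 0.27988.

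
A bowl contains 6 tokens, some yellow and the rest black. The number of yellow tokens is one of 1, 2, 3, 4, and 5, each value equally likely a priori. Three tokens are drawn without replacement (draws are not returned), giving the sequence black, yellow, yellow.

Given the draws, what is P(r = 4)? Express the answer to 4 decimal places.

Under each hypothesis, the probability of the observed sequence is: P(data | r = 1) = (5/6)(1/5)(0/4) = 0; P(data | r = 2) = (4/6)(2/5)(1/4) = 1/15; P(data | r = 3) = (3/6)(3/5)(2/4) = 3/20; P(data | r = 4) = (2/6)(4/5)(3/4) = 1/5; P(data | r = 5) = (1/6)(5/5)(4/4) = 1/6.
The prior-weighted likelihoods are 1/5 · 0 = 0, 1/5 · 1/15 = 1/75, 1/5 · 3/20 = 3/100, 1/5 · 1/5 = 1/25, 1/5 · 1/6 = 1/30; with total 7/60.
By Bayes' rule, P(r = 4 | data) = (1/25) / (7/60) = 12/35.

0.3429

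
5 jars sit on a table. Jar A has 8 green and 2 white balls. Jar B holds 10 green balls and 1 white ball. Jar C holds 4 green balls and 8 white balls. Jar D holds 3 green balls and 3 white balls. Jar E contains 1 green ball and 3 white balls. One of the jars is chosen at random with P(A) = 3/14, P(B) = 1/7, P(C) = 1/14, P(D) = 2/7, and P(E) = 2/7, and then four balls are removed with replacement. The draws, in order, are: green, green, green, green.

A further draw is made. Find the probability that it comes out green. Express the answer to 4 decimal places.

For each hypothesis, P(data | H) works out to: P(data | jar A) = (8/10)(8/10)(8/10)(8/10) = 0.4096; P(data | jar B) = (10/11)(10/11)(10/11)(10/11) = 0.68301; P(data | jar C) = (4/12)(4/12)(4/12)(4/12) = 0.012346; P(data | jar D) = (3/6)(3/6)(3/6)(3/6) = 0.0625; P(data | jar E) = (1/4)(1/4)(1/4)(1/4) = 0.0039062.
The prior-weighted likelihoods are 3/14 · 0.4096 = 0.087771, 1/7 · 0.68301 = 0.097573, 1/14 · 0.012346 = 0.00088183, 2/7 · 0.0625 = 0.017857, 2/7 · 0.0039062 = 0.0011161; with total 0.2052.
The posterior is then P(jar A | data) = 0.42774, P(jar B | data) = 0.4755, P(jar C | data) = 0.0042974, P(jar D | data) = 0.087023, P(jar E | data) = 0.0054389.
The predictive probability is P(green next | data) = (4/5)(0.42774) + (10/11)(0.4755) + (1/3)(0.0042974) + (1/2)(0.087023) + (1/4)(0.0054389) = 0.82077.

0.8208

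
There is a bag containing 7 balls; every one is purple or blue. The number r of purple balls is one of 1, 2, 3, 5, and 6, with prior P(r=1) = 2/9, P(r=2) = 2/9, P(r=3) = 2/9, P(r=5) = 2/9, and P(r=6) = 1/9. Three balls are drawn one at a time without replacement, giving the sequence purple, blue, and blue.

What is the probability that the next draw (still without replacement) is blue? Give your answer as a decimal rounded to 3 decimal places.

Under each hypothesis, the probability of the observed sequence is: P(data | r = 1) = (1/7)(6/6)(5/5) = 1/7; P(data | r = 2) = (2/7)(5/6)(4/5) = 4/21; P(data | r = 3) = (3/7)(4/6)(3/5) = 6/35; P(data | r = 5) = (5/7)(2/6)(1/5) = 1/21; P(data | r = 6) = (6/7)(1/6)(0/5) = 0.
Weighting by the prior gives 2/9 · 1/7 = 2/63, 2/9 · 4/21 = 8/189, 2/9 · 6/35 = 4/105, 2/9 · 1/21 = 2/189, 1/9 · 0 = 0; with total 116/945.
Normalising, the posterior is P(r = 1 | data) = 15/58, P(r = 2 | data) = 10/29, P(r = 3 | data) = 9/29, P(r = 5 | data) = 5/58, P(r = 6 | data) = 0.
So P(blue next | data) = Σ P(blue next | H) P(H | data) = (1)(15/58) + (3/4)(10/29) + (1/2)(9/29) + (0)(5/58) = 39/58.

0.672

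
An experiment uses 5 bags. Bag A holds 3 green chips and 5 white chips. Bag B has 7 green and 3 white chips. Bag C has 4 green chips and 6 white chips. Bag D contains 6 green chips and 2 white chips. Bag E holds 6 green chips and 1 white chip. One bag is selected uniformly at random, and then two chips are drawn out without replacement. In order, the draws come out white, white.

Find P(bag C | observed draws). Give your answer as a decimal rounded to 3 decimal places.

0.420

The likelihood of the observed sequence under each hypothesis: P(data | bag A) = (5/8)(4/7) = 5/14; P(data | bag B) = (3/10)(2/9) = 1/15; P(data | bag C) = (6/10)(5/9) = 1/3; P(data | bag D) = (2/8)(1/7) = 1/28; P(data | bag E) = (1/7)(0/6) = 0.
The prior-weighted likelihoods are 1/5 · 5/14 = 1/14, 1/5 · 1/15 = 1/75, 1/5 · 1/3 = 1/15, 1/5 · 1/28 = 1/140, 1/5 · 0 = 0; these sum to 111/700.
Therefore the posterior P(bag C | data) = (1/15) / (111/700) = 140/333.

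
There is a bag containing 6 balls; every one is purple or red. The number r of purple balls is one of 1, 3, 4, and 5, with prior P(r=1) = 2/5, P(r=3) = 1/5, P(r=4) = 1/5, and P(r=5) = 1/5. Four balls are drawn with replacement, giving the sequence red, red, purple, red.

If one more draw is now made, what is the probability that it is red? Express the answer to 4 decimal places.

0.7074

The likelihood of the observed sequence under each hypothesis: P(data | r = 1) = (5/6)(5/6)(1/6)(5/6) = 0.096451; P(data | r = 3) = (3/6)(3/6)(3/6)(3/6) = 0.0625; P(data | r = 4) = (2/6)(2/6)(4/6)(2/6) = 0.024691; P(data | r = 5) = (1/6)(1/6)(5/6)(1/6) = 0.003858.
The prior-weighted likelihoods are 2/5 · 0.096451 = 0.03858, 1/5 · 0.0625 = 0.0125, 1/5 · 0.024691 = 0.0049383, 1/5 · 0.003858 = 0.0007716; summing to 0.05679.
Dividing through by the total gives posterior P(r = 1 | data) = 0.67935, P(r = 3 | data) = 0.22011, P(r = 4 | data) = 0.086957, P(r = 5 | data) = 0.013587.
So P(red next | data) = Σ P(red next | H) P(H | data) = (5/6)(0.67935) + (1/2)(0.22011) + (1/3)(0.086957) + (1/6)(0.013587) = 0.70743.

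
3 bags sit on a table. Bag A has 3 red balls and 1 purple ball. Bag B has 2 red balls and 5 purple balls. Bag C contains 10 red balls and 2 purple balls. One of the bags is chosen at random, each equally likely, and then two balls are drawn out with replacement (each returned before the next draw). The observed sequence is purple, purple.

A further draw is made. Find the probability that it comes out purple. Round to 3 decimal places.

Compute the likelihood of the observed sequence for each case: P(data | bag A) = (1/4)(1/4) = 0.0625; P(data | bag B) = (5/7)(5/7) = 0.5102; P(data | bag C) = (2/12)(2/12) = 0.027778.
Multiplying each by its prior: 1/3 · 0.0625 = 0.020833, 1/3 · 0.5102 = 0.17007, 1/3 · 0.027778 = 0.0092593; these sum to 0.20016.
Dividing through by the total gives posterior P(bag A | data) = 0.10408, P(bag B | data) = 0.84966, P(bag C | data) = 0.046259.
The predictive probability is P(purple next | data) = (1/4)(0.10408) + (5/7)(0.84966) + (1/6)(0.046259) = 0.64063.

0.641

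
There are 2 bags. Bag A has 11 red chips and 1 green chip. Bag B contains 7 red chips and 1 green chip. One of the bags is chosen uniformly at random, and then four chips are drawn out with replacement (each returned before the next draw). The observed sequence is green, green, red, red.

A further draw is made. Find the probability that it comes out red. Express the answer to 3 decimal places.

Under each hypothesis, the probability of the observed sequence is: P(data | bag A) = (1/12)(1/12)(11/12)(11/12) = 0.0058353; P(data | bag B) = (1/8)(1/8)(7/8)(7/8) = 0.011963.
The prior-weighted likelihoods are 1/2 · 0.0058353 = 0.0029176, 1/2 · 0.011963 = 0.0059814; summing to 0.0088991.
Dividing through by the total gives posterior P(bag A | data) = 0.32786, P(bag B | data) = 0.67214.
The predictive probability is P(red next | data) = (11/12)(0.32786) + (7/8)(0.67214) = 0.88866.

0.889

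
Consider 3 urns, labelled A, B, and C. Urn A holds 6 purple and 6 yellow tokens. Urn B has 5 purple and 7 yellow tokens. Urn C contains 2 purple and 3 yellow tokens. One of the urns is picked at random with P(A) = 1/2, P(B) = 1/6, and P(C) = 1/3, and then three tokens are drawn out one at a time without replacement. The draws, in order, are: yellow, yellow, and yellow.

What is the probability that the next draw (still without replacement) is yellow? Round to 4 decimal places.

For each hypothesis, P(data | H) works out to: P(data | urn A) = (6/12)(5/11)(4/10) = 0.090909; P(data | urn B) = (7/12)(6/11)(5/10) = 0.15909; P(data | urn C) = (3/5)(2/4)(1/3) = 0.1.
Multiplying each by its prior: 1/2 · 0.090909 = 0.045455, 1/6 · 0.15909 = 0.026515, 1/3 · 0.1 = 0.033333; with total 0.1053.
The posterior is then P(urn A | data) = 0.43165, P(urn B | data) = 0.2518, P(urn C | data) = 0.31655.
Averaging over the posterior, P(yellow next | data) = (1/3)(0.43165) + (4/9)(0.2518) + (0)(0.31655) = 0.2558.

0.2558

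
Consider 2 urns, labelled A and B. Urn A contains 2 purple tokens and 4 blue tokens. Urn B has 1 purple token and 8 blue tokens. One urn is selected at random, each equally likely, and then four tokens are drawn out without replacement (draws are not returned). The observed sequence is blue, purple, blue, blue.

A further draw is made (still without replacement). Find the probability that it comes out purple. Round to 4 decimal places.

The likelihood of the observed sequence under each hypothesis: P(data | urn A) = (4/6)(2/5)(3/4)(2/3) = 2/15; P(data | urn B) = (8/9)(1/8)(7/7)(6/6) = 1/9.
Weighting by the prior gives 1/2 · 2/15 = 1/15, 1/2 · 1/9 = 1/18; with total 11/90.
Dividing through by the total gives posterior P(urn A | data) = 6/11, P(urn B | data) = 5/11.
The predictive probability is P(purple next | data) = (1/2)(6/11) + (0)(5/11) = 3/11.

0.2727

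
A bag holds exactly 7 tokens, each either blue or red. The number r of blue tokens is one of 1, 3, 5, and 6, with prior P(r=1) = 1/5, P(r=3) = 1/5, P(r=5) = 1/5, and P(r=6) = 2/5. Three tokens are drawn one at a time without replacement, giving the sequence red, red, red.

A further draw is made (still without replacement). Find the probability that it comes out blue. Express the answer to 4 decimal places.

0.3333

For each hypothesis, P(data | H) works out to: P(data | r = 1) = (6/7)(5/6)(4/5) = 4/7; P(data | r = 3) = (4/7)(3/6)(2/5) = 4/35; P(data | r = 5) = (2/7)(1/6)(0/5) = 0; P(data | r = 6) = (1/7)(0/6) = 0.
Weighting by the prior gives 1/5 · 4/7 = 4/35, 1/5 · 4/35 = 4/175, 1/5 · 0 = 0, 2/5 · 0 = 0; summing to 24/175.
Normalising, the posterior is P(r = 1 | data) = 5/6, P(r = 3 | data) = 1/6, P(r = 5 | data) = 0, P(r = 6 | data) = 0.
Averaging over the posterior, P(blue next | data) = (1/4)(5/6) + (3/4)(1/6) = 1/3.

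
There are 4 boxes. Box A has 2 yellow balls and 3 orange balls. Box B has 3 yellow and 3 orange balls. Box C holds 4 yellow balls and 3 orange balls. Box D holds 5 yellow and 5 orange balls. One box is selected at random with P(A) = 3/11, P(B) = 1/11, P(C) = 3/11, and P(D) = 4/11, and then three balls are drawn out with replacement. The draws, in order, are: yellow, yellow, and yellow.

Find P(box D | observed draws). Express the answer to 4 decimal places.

0.3632

For each hypothesis, P(data | H) works out to: P(data | box A) = (2/5)(2/5)(2/5) = 0.064; P(data | box B) = (3/6)(3/6)(3/6) = 0.125; P(data | box C) = (4/7)(4/7)(4/7) = 0.18659; P(data | box D) = (5/10)(5/10)(5/10) = 0.125.
The prior-weighted likelihoods are 3/11 · 0.064 = 0.017455, 1/11 · 0.125 = 0.011364, 3/11 · 0.18659 = 0.050888, 4/11 · 0.125 = 0.045455; summing to 0.12516.
Hence P(box D | data) = (0.045455) / (0.12516) = 0.36317.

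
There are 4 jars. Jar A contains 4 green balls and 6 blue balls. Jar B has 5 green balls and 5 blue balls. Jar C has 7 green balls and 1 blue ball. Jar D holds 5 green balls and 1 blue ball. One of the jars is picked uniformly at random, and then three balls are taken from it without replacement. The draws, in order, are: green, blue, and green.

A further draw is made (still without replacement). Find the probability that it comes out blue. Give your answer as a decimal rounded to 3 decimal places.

0.284

For each hypothesis, P(data | H) works out to: P(data | jar A) = (4/10)(6/9)(3/8) = 0.1; P(data | jar B) = (5/10)(5/9)(4/8) = 0.13889; P(data | jar C) = (7/8)(1/7)(6/6) = 0.125; P(data | jar D) = (5/6)(1/5)(4/4) = 0.16667.
Weighting by the prior gives 1/4 · 0.1 = 0.025, 1/4 · 0.13889 = 0.034722, 1/4 · 0.125 = 0.03125, 1/4 · 0.16667 = 0.041667; with total 0.13264.
Normalising, the posterior is P(jar A | data) = 0.18848, P(jar B | data) = 0.26178, P(jar C | data) = 0.2356, P(jar D | data) = 0.31414.
The predictive probability is P(blue next | data) = (5/7)(0.18848) + (4/7)(0.26178) + (0)(0.2356) + (0)(0.31414) = 0.28422.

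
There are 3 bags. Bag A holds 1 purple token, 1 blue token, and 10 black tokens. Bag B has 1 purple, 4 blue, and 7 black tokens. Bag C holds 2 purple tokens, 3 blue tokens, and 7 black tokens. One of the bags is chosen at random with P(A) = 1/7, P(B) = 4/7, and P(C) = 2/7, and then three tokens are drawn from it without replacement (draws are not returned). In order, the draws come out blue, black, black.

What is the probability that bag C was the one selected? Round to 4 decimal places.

Compute the likelihood of the observed sequence for each case: P(data | bag A) = (1/12)(10/11)(9/10) = 0.068182; P(data | bag B) = (4/12)(7/11)(6/10) = 0.12727; P(data | bag C) = (3/12)(7/11)(6/10) = 0.095455.
Weighting by the prior gives 1/7 · 0.068182 = 0.0097403, 4/7 · 0.12727 = 0.072727, 2/7 · 0.095455 = 0.027273; with total 0.10974.
Hence P(bag C | data) = (0.027273) / (0.10974) = 0.24852.

0.2485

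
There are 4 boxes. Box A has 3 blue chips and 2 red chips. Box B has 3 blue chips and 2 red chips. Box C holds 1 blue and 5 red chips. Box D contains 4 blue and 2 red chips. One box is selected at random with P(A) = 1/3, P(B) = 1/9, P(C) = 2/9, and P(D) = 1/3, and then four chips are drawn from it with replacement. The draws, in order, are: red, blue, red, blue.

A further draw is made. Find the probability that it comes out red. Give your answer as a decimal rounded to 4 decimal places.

Compute the likelihood of the observed sequence for each case: P(data | box A) = (2/5)(3/5)(2/5)(3/5) = 0.0576; P(data | box B) = (2/5)(3/5)(2/5)(3/5) = 0.0576; P(data | box C) = (5/6)(1/6)(5/6)(1/6) = 0.01929; P(data | box D) = (2/6)(4/6)(2/6)(4/6) = 0.049383.
Weighting by the prior gives 1/3 · 0.0576 = 0.0192, 1/9 · 0.0576 = 0.0064, 2/9 · 0.01929 = 0.0042867, 1/3 · 0.049383 = 0.016461; with total 0.046348.
Normalising, the posterior is P(box A | data) = 0.41426, P(box B | data) = 0.13809, P(box C | data) = 0.09249, P(box D | data) = 0.35516.
Averaging over the posterior, P(red next | data) = (2/5)(0.41426) + (2/5)(0.13809) + (5/6)(0.09249) + (1/3)(0.35516) = 0.4164.

0.4164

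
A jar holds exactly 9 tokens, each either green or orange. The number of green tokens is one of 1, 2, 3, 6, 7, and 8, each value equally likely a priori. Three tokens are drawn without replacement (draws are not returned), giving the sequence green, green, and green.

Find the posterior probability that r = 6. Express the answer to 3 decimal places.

0.179

Under each hypothesis, the probability of the observed sequence is: P(data | r = 1) = (1/9)(0/8) = 0; P(data | r = 2) = (2/9)(1/8)(0/7) = 0; P(data | r = 3) = (3/9)(2/8)(1/7) = 1/84; P(data | r = 6) = (6/9)(5/8)(4/7) = 5/21; P(data | r = 7) = (7/9)(6/8)(5/7) = 5/12; P(data | r = 8) = (8/9)(7/8)(6/7) = 2/3.
Multiplying each by its prior: 1/6 · 0 = 0, 1/6 · 0 = 0, 1/6 · 1/84 = 1/504, 1/6 · 5/21 = 5/126, 1/6 · 5/12 = 5/72, 1/6 · 2/3 = 1/9; with total 2/9.
Therefore the posterior P(r = 6 | data) = (5/126) / (2/9) = 5/28.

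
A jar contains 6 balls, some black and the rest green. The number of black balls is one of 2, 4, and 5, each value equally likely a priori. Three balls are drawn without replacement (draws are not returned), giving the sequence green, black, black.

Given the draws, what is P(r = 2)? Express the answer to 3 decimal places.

Under each hypothesis, the probability of the observed sequence is: P(data | r = 2) = (4/6)(2/5)(1/4) = 1/15; P(data | r = 4) = (2/6)(4/5)(3/4) = 1/5; P(data | r = 5) = (1/6)(5/5)(4/4) = 1/6.
Weighting by the prior gives 1/3 · 1/15 = 1/45, 1/3 · 1/5 = 1/15, 1/3 · 1/6 = 1/18; with total 13/90.
Hence P(r = 2 | data) = (1/45) / (13/90) = 2/13.

0.154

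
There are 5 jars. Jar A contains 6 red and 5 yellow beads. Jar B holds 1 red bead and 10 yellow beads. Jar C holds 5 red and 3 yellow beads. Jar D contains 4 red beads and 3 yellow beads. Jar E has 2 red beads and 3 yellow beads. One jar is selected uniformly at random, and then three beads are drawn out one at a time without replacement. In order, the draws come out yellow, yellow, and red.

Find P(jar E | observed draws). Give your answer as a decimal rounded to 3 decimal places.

0.325

Under each hypothesis, the probability of the observed sequence is: P(data | jar A) = (5/11)(4/10)(6/9) = 0.12121; P(data | jar B) = (10/11)(9/10)(1/9) = 0.090909; P(data | jar C) = (3/8)(2/7)(5/6) = 0.089286; P(data | jar D) = (3/7)(2/6)(4/5) = 0.11429; P(data | jar E) = (3/5)(2/4)(2/3) = 0.2.
The prior-weighted likelihoods are 1/5 · 0.12121 = 0.024242, 1/5 · 0.090909 = 0.018182, 1/5 · 0.089286 = 0.017857, 1/5 · 0.11429 = 0.022857, 1/5 · 0.2 = 0.04; with total 0.12314.
Therefore the posterior P(jar E | data) = (0.04) / (0.12314) = 0.32484.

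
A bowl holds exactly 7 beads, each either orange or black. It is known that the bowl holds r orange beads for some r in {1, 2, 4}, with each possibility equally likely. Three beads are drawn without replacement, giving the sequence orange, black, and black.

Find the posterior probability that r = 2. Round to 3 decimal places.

Compute the likelihood of the observed sequence for each case: P(data | r = 1) = (1/7)(6/6)(5/5) = 1/7; P(data | r = 2) = (2/7)(5/6)(4/5) = 4/21; P(data | r = 4) = (4/7)(3/6)(2/5) = 4/35.
Weighting by the prior gives 1/3 · 1/7 = 1/21, 1/3 · 4/21 = 4/63, 1/3 · 4/35 = 4/105; these sum to 47/315.
Therefore the posterior P(r = 2 | data) = (4/63) / (47/315) = 20/47.

0.426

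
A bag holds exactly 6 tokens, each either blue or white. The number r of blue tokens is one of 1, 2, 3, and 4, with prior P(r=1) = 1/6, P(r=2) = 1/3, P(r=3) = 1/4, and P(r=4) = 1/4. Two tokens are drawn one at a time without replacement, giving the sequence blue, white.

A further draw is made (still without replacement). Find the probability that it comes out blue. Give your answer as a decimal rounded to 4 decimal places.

The likelihood of the observed sequence under each hypothesis: P(data | r = 1) = (1/6)(5/5) = 1/6; P(data | r = 2) = (2/6)(4/5) = 4/15; P(data | r = 3) = (3/6)(3/5) = 3/10; P(data | r = 4) = (4/6)(2/5) = 4/15.
The prior-weighted likelihoods are 1/6 · 1/6 = 1/36, 1/3 · 4/15 = 4/45, 1/4 · 3/10 = 3/40, 1/4 · 4/15 = 1/15; with total 31/120.
The posterior is then P(r = 1 | data) = 10/93, P(r = 2 | data) = 32/93, P(r = 3 | data) = 9/31, P(r = 4 | data) = 8/31.
The predictive probability is P(blue next | data) = (0)(10/93) + (1/4)(32/93) + (1/2)(9/31) + (3/4)(8/31) = 79/186.

0.4247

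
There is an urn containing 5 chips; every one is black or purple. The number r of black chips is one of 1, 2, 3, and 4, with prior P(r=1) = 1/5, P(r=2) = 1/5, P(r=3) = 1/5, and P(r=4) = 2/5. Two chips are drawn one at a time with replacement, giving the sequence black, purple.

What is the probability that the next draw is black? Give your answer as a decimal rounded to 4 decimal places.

0.5500

Compute the likelihood of the observed sequence for each case: P(data | r = 1) = (1/5)(4/5) = 4/25; P(data | r = 2) = (2/5)(3/5) = 6/25; P(data | r = 3) = (3/5)(2/5) = 6/25; P(data | r = 4) = (4/5)(1/5) = 4/25.
Weighting by the prior gives 1/5 · 4/25 = 4/125, 1/5 · 6/25 = 6/125, 1/5 · 6/25 = 6/125, 2/5 · 4/25 = 8/125; these sum to 24/125.
Normalising, the posterior is P(r = 1 | data) = 1/6, P(r = 2 | data) = 1/4, P(r = 3 | data) = 1/4, P(r = 4 | data) = 1/3.
Averaging over the posterior, P(black next | data) = (1/5)(1/6) + (2/5)(1/4) + (3/5)(1/4) + (4/5)(1/3) = 11/20.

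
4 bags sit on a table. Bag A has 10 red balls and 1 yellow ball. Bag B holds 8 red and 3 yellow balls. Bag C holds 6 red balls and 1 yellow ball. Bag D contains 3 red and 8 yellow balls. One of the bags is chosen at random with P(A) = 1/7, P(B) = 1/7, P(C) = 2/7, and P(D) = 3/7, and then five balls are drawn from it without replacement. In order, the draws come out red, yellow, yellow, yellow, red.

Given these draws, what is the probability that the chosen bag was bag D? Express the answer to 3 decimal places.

The likelihood of the observed sequence under each hypothesis: P(data | bag A) = (10/11)(1/10)(0/9) = 0; P(data | bag B) = (8/11)(3/10)(2/9)(1/8)(7/7) = 0.0060606; P(data | bag C) = (6/7)(1/6)(0/5) = 0; P(data | bag D) = (3/11)(8/10)(7/9)(6/8)(2/7) = 0.036364.
Weighting by the prior gives 1/7 · 0 = 0, 1/7 · 0.0060606 = 0.0008658, 2/7 · 0 = 0, 3/7 · 0.036364 = 0.015584; these sum to 0.01645.
By Bayes' rule, P(bag D | data) = (0.015584) / (0.01645) = 0.94737.

0.947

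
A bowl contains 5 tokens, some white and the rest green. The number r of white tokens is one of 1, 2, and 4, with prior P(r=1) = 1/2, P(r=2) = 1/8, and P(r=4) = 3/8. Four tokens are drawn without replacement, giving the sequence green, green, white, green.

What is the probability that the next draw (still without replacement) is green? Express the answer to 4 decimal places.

0.8889

Under each hypothesis, the probability of the observed sequence is: P(data | r = 1) = (4/5)(3/4)(1/3)(2/2) = 1/5; P(data | r = 2) = (3/5)(2/4)(2/3)(1/2) = 1/10; P(data | r = 4) = (1/5)(0/4) = 0.
Weighting by the prior gives 1/2 · 1/5 = 1/10, 1/8 · 1/10 = 1/80, 3/8 · 0 = 0; these sum to 9/80.
Dividing through by the total gives posterior P(r = 1 | data) = 8/9, P(r = 2 | data) = 1/9, P(r = 4 | data) = 0.
So P(green next | data) = Σ P(green next | H) P(H | data) = (1)(8/9) + (0)(1/9) = 8/9.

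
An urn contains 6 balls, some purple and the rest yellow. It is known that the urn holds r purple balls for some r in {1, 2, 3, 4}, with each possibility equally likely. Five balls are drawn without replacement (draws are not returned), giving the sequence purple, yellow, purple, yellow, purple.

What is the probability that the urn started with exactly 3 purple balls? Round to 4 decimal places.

For each hypothesis, P(data | H) works out to: P(data | r = 1) = (1/6)(5/5)(0/4) = 0; P(data | r = 2) = (2/6)(4/5)(1/4)(3/3)(0/2) = 0; P(data | r = 3) = (3/6)(3/5)(2/4)(2/3)(1/2) = 1/20; P(data | r = 4) = (4/6)(2/5)(3/4)(1/3)(2/2) = 1/15.
The prior-weighted likelihoods are 1/4 · 0 = 0, 1/4 · 0 = 0, 1/4 · 1/20 = 1/80, 1/4 · 1/15 = 1/60; with total 7/240.
So P(r = 3 | data) = (1/80) / (7/240) = 3/7.

0.4286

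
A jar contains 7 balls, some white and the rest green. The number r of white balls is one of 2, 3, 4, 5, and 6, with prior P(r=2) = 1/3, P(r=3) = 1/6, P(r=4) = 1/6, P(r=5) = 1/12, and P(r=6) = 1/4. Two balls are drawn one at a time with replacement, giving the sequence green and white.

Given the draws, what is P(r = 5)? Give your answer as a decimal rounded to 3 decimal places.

For each hypothesis, P(data | H) works out to: P(data | r = 2) = (5/7)(2/7) = 10/49; P(data | r = 3) = (4/7)(3/7) = 12/49; P(data | r = 4) = (3/7)(4/7) = 12/49; P(data | r = 5) = (2/7)(5/7) = 10/49; P(data | r = 6) = (1/7)(6/7) = 6/49.
Weighting by the prior gives 1/3 · 10/49 = 10/147, 1/6 · 12/49 = 2/49, 1/6 · 12/49 = 2/49, 1/12 · 10/49 = 5/294, 1/4 · 6/49 = 3/98; these sum to 29/147.
By Bayes' rule, P(r = 5 | data) = (5/294) / (29/147) = 5/58.

0.086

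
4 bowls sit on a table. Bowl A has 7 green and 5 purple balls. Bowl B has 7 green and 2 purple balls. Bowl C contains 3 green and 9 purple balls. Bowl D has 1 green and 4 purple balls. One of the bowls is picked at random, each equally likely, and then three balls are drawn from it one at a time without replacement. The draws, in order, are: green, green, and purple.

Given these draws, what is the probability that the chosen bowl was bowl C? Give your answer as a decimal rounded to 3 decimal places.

Compute the likelihood of the observed sequence for each case: P(data | bowl A) = (7/12)(6/11)(5/10) = 7/44; P(data | bowl B) = (7/9)(6/8)(2/7) = 1/6; P(data | bowl C) = (3/12)(2/11)(9/10) = 9/220; P(data | bowl D) = (1/5)(0/4) = 0.
The prior-weighted likelihoods are 1/4 · 7/44 = 7/176, 1/4 · 1/6 = 1/24, 1/4 · 9/220 = 9/880, 1/4 · 0 = 0; with total 11/120.
So P(bowl C | data) = (9/880) / (11/120) = 27/242.

0.112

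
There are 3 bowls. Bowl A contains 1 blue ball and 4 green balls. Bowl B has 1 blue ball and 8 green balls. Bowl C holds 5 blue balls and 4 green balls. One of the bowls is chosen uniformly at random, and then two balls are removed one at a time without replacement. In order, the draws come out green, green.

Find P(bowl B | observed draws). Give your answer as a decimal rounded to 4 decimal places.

Under each hypothesis, the probability of the observed sequence is: P(data | bowl A) = (4/5)(3/4) = 3/5; P(data | bowl B) = (8/9)(7/8) = 7/9; P(data | bowl C) = (4/9)(3/8) = 1/6.
The prior-weighted likelihoods are 1/3 · 3/5 = 1/5, 1/3 · 7/9 = 7/27, 1/3 · 1/6 = 1/18; these sum to 139/270.
By Bayes' rule, P(bowl B | data) = (7/27) / (139/270) = 70/139.

0.5036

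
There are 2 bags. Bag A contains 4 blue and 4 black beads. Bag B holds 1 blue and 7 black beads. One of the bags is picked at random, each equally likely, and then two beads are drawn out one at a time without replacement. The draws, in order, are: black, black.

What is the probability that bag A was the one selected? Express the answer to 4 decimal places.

Under each hypothesis, the probability of the observed sequence is: P(data | bag A) = (4/8)(3/7) = 3/14; P(data | bag B) = (7/8)(6/7) = 3/4.
Multiplying each by its prior: 1/2 · 3/14 = 3/28, 1/2 · 3/4 = 3/8; with total 27/56.
Therefore the posterior P(bag A | data) = (3/28) / (27/56) = 2/9.

0.2222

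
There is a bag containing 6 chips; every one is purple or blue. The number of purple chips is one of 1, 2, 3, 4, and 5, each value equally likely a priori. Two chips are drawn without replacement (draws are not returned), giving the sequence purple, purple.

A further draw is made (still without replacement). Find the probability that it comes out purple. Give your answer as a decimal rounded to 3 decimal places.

0.563

For each hypothesis, P(data | H) works out to: P(data | r = 1) = (1/6)(0/5) = 0; P(data | r = 2) = (2/6)(1/5) = 1/15; P(data | r = 3) = (3/6)(2/5) = 1/5; P(data | r = 4) = (4/6)(3/5) = 2/5; P(data | r = 5) = (5/6)(4/5) = 2/3.
Weighting by the prior gives 1/5 · 0 = 0, 1/5 · 1/15 = 1/75, 1/5 · 1/5 = 1/25, 1/5 · 2/5 = 2/25, 1/5 · 2/3 = 2/15; with total 4/15.
Dividing through by the total gives posterior P(r = 1 | data) = 0, P(r = 2 | data) = 1/20, P(r = 3 | data) = 3/20, P(r = 4 | data) = 3/10, P(r = 5 | data) = 1/2.
The predictive probability is P(purple next | data) = (0)(1/20) + (1/4)(3/20) + (1/2)(3/10) + (3/4)(1/2) = 9/16.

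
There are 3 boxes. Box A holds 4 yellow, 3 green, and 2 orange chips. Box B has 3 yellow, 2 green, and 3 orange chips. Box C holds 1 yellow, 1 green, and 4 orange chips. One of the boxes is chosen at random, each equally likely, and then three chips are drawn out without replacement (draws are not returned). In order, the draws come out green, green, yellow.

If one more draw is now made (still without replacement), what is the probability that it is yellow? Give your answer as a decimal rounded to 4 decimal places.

0.4727

For each hypothesis, P(data | H) works out to: P(data | box A) = (3/9)(2/8)(4/7) = 1/21; P(data | box B) = (2/8)(1/7)(3/6) = 1/56; P(data | box C) = (1/6)(0/5) = 0.
Multiplying each by its prior: 1/3 · 1/21 = 1/63, 1/3 · 1/56 = 1/168, 1/3 · 0 = 0; summing to 11/504.
The posterior is then P(box A | data) = 8/11, P(box B | data) = 3/11, P(box C | data) = 0.
So P(yellow next | data) = Σ P(yellow next | H) P(H | data) = (1/2)(8/11) + (2/5)(3/11) = 26/55.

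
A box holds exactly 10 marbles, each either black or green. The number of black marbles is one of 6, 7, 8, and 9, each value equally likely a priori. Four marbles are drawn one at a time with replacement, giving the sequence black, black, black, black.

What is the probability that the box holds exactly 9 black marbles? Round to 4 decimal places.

0.4571

The likelihood of the observed sequence under each hypothesis: P(data | r = 6) = (6/10)(6/10)(6/10)(6/10) = 0.1296; P(data | r = 7) = (7/10)(7/10)(7/10)(7/10) = 0.2401; P(data | r = 8) = (8/10)(8/10)(8/10)(8/10) = 0.4096; P(data | r = 9) = (9/10)(9/10)(9/10)(9/10) = 0.6561.
The prior-weighted likelihoods are 1/4 · 0.1296 = 0.0324, 1/4 · 0.2401 = 0.060025, 1/4 · 0.4096 = 0.1024, 1/4 · 0.6561 = 0.16403; these sum to 0.35885.
So P(r = 9 | data) = (0.16403) / (0.35885) = 0.45709.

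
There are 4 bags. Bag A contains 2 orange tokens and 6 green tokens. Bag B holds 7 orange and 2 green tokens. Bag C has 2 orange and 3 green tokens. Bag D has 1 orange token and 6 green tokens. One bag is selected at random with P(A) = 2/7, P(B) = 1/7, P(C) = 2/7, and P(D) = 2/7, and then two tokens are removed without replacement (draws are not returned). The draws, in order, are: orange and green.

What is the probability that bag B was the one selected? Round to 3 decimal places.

Under each hypothesis, the probability of the observed sequence is: P(data | bag A) = (2/8)(6/7) = 0.21429; P(data | bag B) = (7/9)(2/8) = 0.19444; P(data | bag C) = (2/5)(3/4) = 0.3; P(data | bag D) = (1/7)(6/6) = 0.14286.
The prior-weighted likelihoods are 2/7 · 0.21429 = 0.061224, 1/7 · 0.19444 = 0.027778, 2/7 · 0.3 = 0.085714, 2/7 · 0.14286 = 0.040816; with total 0.21553.
By Bayes' rule, P(bag B | data) = (0.027778) / (0.21553) = 0.12888.

0.129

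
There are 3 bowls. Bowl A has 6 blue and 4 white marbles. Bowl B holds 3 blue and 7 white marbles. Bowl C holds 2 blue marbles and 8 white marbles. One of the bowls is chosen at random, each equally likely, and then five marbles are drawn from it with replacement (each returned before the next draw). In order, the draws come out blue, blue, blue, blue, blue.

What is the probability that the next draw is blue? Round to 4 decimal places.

Compute the likelihood of the observed sequence for each case: P(data | bowl A) = (6/10)(6/10)(6/10)(6/10)(6/10) = 0.07776; P(data | bowl B) = (3/10)(3/10)(3/10)(3/10)(3/10) = 0.00243; P(data | bowl C) = (2/10)(2/10)(2/10)(2/10)(2/10) = 0.00032.
The prior-weighted likelihoods are 1/3 · 0.07776 = 0.02592, 1/3 · 0.00243 = 0.00081, 1/3 · 0.00032 = 0.00010667; summing to 0.026837.
The posterior is then P(bowl A | data) = 0.96584, P(bowl B | data) = 0.030183, P(bowl C | data) = 0.0039747.
The predictive probability is P(blue next | data) = (3/5)(0.96584) + (3/10)(0.030183) + (1/5)(0.0039747) = 0.58936.

0.5894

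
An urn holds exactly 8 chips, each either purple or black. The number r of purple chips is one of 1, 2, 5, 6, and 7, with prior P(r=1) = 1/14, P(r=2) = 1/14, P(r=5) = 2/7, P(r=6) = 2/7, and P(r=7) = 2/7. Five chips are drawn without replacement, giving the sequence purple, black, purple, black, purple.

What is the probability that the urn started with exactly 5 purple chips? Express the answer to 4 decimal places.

The likelihood of the observed sequence under each hypothesis: P(data | r = 1) = (1/8)(7/7)(0/6) = 0; P(data | r = 2) = (2/8)(6/7)(1/6)(5/5)(0/4) = 0; P(data | r = 5) = (5/8)(3/7)(4/6)(2/5)(3/4) = 3/56; P(data | r = 6) = (6/8)(2/7)(5/6)(1/5)(4/4) = 1/28; P(data | r = 7) = (7/8)(1/7)(6/6)(0/5) = 0.
The prior-weighted likelihoods are 1/14 · 0 = 0, 1/14 · 0 = 0, 2/7 · 3/56 = 3/196, 2/7 · 1/28 = 1/98, 2/7 · 0 = 0; these sum to 5/196.
By Bayes' rule, P(r = 5 | data) = (3/196) / (5/196) = 3/5.

0.6000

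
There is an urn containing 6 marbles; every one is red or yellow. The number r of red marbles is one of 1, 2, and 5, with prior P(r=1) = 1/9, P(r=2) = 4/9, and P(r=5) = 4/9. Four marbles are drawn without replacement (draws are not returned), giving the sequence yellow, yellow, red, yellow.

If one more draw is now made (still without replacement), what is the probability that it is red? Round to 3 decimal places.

0.381

Compute the likelihood of the observed sequence for each case: P(data | r = 1) = (5/6)(4/5)(1/4)(3/3) = 1/6; P(data | r = 2) = (4/6)(3/5)(2/4)(2/3) = 2/15; P(data | r = 5) = (1/6)(0/5) = 0.
The prior-weighted likelihoods are 1/9 · 1/6 = 1/54, 4/9 · 2/15 = 8/135, 4/9 · 0 = 0; summing to 7/90.
The posterior is then P(r = 1 | data) = 5/21, P(r = 2 | data) = 16/21, P(r = 5 | data) = 0.
So P(red next | data) = Σ P(red next | H) P(H | data) = (0)(5/21) + (1/2)(16/21) = 8/21.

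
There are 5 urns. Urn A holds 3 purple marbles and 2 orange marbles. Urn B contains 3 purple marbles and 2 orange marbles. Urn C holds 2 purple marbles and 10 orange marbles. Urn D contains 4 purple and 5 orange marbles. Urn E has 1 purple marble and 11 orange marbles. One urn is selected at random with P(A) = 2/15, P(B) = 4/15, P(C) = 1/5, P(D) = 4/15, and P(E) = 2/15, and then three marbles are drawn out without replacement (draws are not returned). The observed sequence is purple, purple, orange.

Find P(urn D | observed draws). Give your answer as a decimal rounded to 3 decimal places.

Under each hypothesis, the probability of the observed sequence is: P(data | urn A) = (3/5)(2/4)(2/3) = 0.2; P(data | urn B) = (3/5)(2/4)(2/3) = 0.2; P(data | urn C) = (2/12)(1/11)(10/10) = 0.015152; P(data | urn D) = (4/9)(3/8)(5/7) = 0.11905; P(data | urn E) = (1/12)(0/11) = 0.
The prior-weighted likelihoods are 2/15 · 0.2 = 0.026667, 4/15 · 0.2 = 0.053333, 1/5 · 0.015152 = 0.0030303, 4/15 · 0.11905 = 0.031746, 2/15 · 0 = 0; summing to 0.11478.
By Bayes' rule, P(urn D | data) = (0.031746) / (0.11478) = 0.27659.

0.277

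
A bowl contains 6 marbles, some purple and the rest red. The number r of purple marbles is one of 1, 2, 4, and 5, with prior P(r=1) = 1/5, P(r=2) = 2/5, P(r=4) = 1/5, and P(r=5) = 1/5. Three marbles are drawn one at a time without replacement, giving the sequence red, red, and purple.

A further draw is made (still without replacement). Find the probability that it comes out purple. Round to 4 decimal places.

For each hypothesis, P(data | H) works out to: P(data | r = 1) = (5/6)(4/5)(1/4) = 1/6; P(data | r = 2) = (4/6)(3/5)(2/4) = 1/5; P(data | r = 4) = (2/6)(1/5)(4/4) = 1/15; P(data | r = 5) = (1/6)(0/5) = 0.
The prior-weighted likelihoods are 1/5 · 1/6 = 1/30, 2/5 · 1/5 = 2/25, 1/5 · 1/15 = 1/75, 1/5 · 0 = 0; summing to 19/150.
Normalising, the posterior is P(r = 1 | data) = 5/19, P(r = 2 | data) = 12/19, P(r = 4 | data) = 2/19, P(r = 5 | data) = 0.
Averaging over the posterior, P(purple next | data) = (0)(5/19) + (1/3)(12/19) + (1)(2/19) = 6/19.

0.3158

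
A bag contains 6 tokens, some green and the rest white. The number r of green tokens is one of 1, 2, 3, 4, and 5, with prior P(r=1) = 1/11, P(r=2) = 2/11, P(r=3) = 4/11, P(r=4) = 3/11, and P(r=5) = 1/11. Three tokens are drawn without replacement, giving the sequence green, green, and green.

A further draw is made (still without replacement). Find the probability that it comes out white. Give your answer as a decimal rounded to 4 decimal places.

0.5897

Under each hypothesis, the probability of the observed sequence is: P(data | r = 1) = (1/6)(0/5) = 0; P(data | r = 2) = (2/6)(1/5)(0/4) = 0; P(data | r = 3) = (3/6)(2/5)(1/4) = 1/20; P(data | r = 4) = (4/6)(3/5)(2/4) = 1/5; P(data | r = 5) = (5/6)(4/5)(3/4) = 1/2.
The prior-weighted likelihoods are 1/11 · 0 = 0, 2/11 · 0 = 0, 4/11 · 1/20 = 1/55, 3/11 · 1/5 = 3/55, 1/11 · 1/2 = 1/22; summing to 13/110.
Normalising, the posterior is P(r = 1 | data) = 0, P(r = 2 | data) = 0, P(r = 3 | data) = 2/13, P(r = 4 | data) = 6/13, P(r = 5 | data) = 5/13.
The predictive probability is P(white next | data) = (1)(2/13) + (2/3)(6/13) + (1/3)(5/13) = 23/39.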